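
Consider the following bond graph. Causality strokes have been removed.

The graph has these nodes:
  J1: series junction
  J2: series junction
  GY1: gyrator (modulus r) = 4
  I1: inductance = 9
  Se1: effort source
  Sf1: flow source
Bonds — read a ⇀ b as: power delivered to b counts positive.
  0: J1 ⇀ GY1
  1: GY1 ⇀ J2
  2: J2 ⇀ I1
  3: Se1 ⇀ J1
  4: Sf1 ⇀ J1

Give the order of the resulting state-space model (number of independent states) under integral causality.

bond 3 stroke at J1  (Se1 fixes effort; stroke away)
bond 4 stroke at Sf1  (Sf1 (Sf) sets flow on bond)
bond 0 stroke at J1  (J1: bond 4 brought flow, rest push out)
bond 1 stroke at J2  (GY1: gyrator matches bond 0)
bond 2 stroke at I1  (J2 needs exactly one f-in)

1  (I1 all integral)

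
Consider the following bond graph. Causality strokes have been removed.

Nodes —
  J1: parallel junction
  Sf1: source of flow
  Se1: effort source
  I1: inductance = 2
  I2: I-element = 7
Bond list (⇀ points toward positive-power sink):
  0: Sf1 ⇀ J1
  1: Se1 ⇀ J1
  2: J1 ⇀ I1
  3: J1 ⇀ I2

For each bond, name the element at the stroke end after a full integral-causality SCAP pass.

β0 stroke→Sf1  (Sf1 fixes flow; stroke at Sf1)
β1 stroke→J1  (Se1: effort source, stroke at far end)
β2 stroke→I1  (0-jn J1 has e-setter on 1)
β3 stroke→I2  (J1: bond 1 brought effort, rest push out)

bond 0 |Sf1
bond 1 |J1
bond 2 |I1
bond 3 |I2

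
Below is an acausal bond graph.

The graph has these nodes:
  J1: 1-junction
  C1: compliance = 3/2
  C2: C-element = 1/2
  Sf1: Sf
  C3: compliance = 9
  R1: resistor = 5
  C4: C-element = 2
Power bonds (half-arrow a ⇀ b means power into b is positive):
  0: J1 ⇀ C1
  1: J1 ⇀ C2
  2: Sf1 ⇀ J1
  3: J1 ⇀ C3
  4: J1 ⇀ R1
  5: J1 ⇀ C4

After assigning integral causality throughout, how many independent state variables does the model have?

β2 stroke at Sf1  (Sf1: flow source, stroke at near end)
β0 stroke at J1  (J1 flow already set via bond 2)
β1 stroke at J1  (J1: bond 2 brought flow, rest push out)
β3 stroke at J1  (common-f at J1 fixed by 2)
β4 stroke at J1  (J1 flow already set via bond 2)
β5 stroke at J1  (J1 flow already set via bond 2)

4  (C1, C2, C3, C4 all integral)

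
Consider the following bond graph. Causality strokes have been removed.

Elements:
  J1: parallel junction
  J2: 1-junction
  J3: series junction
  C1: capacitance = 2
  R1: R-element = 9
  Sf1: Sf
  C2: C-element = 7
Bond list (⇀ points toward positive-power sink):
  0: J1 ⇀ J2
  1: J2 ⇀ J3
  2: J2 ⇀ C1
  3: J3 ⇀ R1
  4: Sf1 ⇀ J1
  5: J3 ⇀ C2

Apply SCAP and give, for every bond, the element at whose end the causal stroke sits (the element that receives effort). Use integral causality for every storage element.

b4 |Sf1  (Sf1 fixes flow; stroke at Sf1)
b0 |J1  (J1 needs exactly one e-in)
b1 |J2  (J2 flow already set via bond 0)
b2 |J2  (1-jn J2 has f-setter on 0)
b3 |J3  (1-jn J3 has f-setter on 1)
b5 |J3  (1-jn J3 has f-setter on 1)

β0 stroke at J1
β1 stroke at J2
β2 stroke at J2
β3 stroke at J3
β4 stroke at Sf1
β5 stroke at J3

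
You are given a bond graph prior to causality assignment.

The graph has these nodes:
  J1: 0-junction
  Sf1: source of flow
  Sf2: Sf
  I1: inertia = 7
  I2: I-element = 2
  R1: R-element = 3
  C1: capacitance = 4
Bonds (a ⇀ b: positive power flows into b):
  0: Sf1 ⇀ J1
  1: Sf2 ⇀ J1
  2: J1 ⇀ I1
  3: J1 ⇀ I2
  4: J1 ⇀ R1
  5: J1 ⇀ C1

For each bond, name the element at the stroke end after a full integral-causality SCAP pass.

β0 stroke→Sf1  (Sf1 (Sf) sets flow on bond)
β1 stroke→Sf2  (source Sf2 imposes f)
β2 stroke→I1  (I1 integral (f out))
β3 stroke→I2  (I2: I, integral causality)
β5 stroke→J1  (prefer integral on C1)
β4 stroke→R1  (J1: bond 5 brought effort, rest push out)

#0 →Sf1
#1 →Sf2
#2 →I1
#3 →I2
#4 →R1
#5 →J1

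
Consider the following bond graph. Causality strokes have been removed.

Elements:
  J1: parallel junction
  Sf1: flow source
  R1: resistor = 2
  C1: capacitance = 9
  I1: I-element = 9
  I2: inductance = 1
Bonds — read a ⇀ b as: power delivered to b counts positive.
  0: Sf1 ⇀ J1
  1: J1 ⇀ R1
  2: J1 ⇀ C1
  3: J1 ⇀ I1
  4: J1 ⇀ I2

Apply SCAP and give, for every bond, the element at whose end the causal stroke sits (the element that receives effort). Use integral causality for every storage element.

b0 stroke→Sf1  (Sf1 fixes flow; stroke at Sf1)
b2 stroke→J1  (C1 integral (e out))
b1 stroke→R1  (J1 effort already set via bond 2)
b3 stroke→I1  (common-e at J1 fixed by 2)
b4 stroke→I2  (J1 effort already set via bond 2)

#0 →Sf1
#1 →R1
#2 →J1
#3 →I1
#4 →I2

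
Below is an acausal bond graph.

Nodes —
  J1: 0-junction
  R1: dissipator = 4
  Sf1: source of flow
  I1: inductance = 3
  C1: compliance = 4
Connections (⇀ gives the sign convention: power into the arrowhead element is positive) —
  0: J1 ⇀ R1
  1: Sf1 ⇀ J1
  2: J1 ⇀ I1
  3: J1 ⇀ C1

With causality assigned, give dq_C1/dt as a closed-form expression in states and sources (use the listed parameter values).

β1 stroke→Sf1  (Sf1 fixes flow; stroke at Sf1)
β2 stroke→I1  (I1: I, integral causality)
β3 stroke→J1  (C1 outputs effort q/C1)
β0 stroke→R1  (common-e at J1 fixed by 3)

dq_C1/dt = F_Sf1 - p_I1/3 - q_C1/16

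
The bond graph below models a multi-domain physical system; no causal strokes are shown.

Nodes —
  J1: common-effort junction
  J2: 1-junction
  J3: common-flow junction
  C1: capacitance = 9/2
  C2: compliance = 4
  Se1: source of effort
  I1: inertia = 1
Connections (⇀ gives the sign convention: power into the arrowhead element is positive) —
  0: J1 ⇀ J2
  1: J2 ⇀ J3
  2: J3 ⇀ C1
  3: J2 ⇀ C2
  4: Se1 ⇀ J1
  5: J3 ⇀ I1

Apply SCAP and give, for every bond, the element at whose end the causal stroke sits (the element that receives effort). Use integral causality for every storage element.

β0 →J2
β1 →J3
β2 →J3
β3 →J2
β4 →J1
β5 →I1

β4 →J1  (Se1 fixes effort; stroke away)
β0 →J2  (common-e at J1 fixed by 4)
β2 →J3  (C1 outputs effort q/C1)
β3 →J2  (C2 integral (e out))
β1 →J3  (J2 needs exactly one f-in)
β5 →I1  (only one flow-in slot at J3)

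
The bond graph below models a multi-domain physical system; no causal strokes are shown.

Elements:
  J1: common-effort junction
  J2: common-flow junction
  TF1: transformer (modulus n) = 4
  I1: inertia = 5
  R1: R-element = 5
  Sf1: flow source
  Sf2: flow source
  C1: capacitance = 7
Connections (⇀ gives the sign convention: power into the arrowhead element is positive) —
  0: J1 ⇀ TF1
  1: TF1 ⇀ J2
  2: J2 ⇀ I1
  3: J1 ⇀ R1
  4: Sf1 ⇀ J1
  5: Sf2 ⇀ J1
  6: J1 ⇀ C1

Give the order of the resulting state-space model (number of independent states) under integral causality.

2  (C1, I1 all integral)

β4 stroke at Sf1  (Sf1: flow source, stroke at near end)
β5 stroke at Sf2  (Sf2 (Sf) sets flow on bond)
β2 stroke at I1  (I1 integral (f out))
β1 stroke at J2  (1-jn J2 has f-setter on 2)
β0 stroke at TF1  (TF TF1: opposite of bond 1)
β6 stroke at J1  (prefer integral on C1)
β3 stroke at R1  (0-jn J1 has e-setter on 6)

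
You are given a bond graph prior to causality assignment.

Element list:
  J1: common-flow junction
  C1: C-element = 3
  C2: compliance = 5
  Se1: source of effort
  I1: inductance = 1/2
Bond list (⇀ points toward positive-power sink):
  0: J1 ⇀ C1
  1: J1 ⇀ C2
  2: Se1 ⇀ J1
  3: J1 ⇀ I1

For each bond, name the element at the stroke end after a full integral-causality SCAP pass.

β2 stroke at J1  (Se1: effort source, stroke at far end)
β0 stroke at J1  (prefer integral on C1)
β1 stroke at J1  (C2: C, integral causality)
β3 stroke at I1  (only one flow-in slot at J1)

#0 stroke at J1
#1 stroke at J1
#2 stroke at J1
#3 stroke at I1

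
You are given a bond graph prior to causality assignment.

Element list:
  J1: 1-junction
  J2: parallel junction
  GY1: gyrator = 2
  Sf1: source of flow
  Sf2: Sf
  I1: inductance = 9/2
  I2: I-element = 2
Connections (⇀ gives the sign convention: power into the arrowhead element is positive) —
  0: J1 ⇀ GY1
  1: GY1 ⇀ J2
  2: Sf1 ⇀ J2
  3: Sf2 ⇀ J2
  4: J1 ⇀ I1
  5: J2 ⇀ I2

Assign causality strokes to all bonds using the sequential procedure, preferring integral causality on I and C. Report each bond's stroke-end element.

β0 →J1
β1 →J2
β2 →Sf1
β3 →Sf2
β4 →I1
β5 →I2

b2 |Sf1  (Sf1 fixes flow; stroke at Sf1)
b3 |Sf2  (Sf2 (Sf) sets flow on bond)
b4 |I1  (I1 integral (f out))
b0 |J1  (1-jn J1 has f-setter on 4)
b1 |J2  (GY1: gyrator matches bond 0)
b5 |I2  (J2 effort already set via bond 1)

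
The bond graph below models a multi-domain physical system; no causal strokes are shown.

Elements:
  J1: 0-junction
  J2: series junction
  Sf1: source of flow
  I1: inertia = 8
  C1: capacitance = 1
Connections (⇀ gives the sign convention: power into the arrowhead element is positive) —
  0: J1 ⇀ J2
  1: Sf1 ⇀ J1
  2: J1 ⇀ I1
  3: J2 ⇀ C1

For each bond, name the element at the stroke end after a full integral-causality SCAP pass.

β0 stroke→J1
β1 stroke→Sf1
β2 stroke→I1
β3 stroke→J2

#1 stroke→Sf1  (Sf1 (Sf) sets flow on bond)
#2 stroke→I1  (I1 integral (f out))
#0 stroke→J1  (only one effort-in slot at J1)
#3 stroke→J2  (common-f at J2 fixed by 0)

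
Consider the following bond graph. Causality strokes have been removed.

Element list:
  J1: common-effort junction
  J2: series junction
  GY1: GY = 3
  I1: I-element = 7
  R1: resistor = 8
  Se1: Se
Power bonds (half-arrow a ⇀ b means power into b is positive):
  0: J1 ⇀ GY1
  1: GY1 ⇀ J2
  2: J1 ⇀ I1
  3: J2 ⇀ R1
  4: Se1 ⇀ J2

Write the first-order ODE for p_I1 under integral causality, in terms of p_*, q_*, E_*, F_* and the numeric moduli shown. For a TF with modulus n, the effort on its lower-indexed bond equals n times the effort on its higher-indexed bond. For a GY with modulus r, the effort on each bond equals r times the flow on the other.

dp_I1/dt = 3*E_Se1/8 - 9*p_I1/56

#4 stroke→J2  (Se1: effort source, stroke at far end)
#2 stroke→I1  (prefer integral on I1)
#0 stroke→J1  (closing 0-jn rule on J1)
#1 stroke→J2  (GY1 both-in/both-out from 0)
#3 stroke→R1  (J2: last free bond brings flow in)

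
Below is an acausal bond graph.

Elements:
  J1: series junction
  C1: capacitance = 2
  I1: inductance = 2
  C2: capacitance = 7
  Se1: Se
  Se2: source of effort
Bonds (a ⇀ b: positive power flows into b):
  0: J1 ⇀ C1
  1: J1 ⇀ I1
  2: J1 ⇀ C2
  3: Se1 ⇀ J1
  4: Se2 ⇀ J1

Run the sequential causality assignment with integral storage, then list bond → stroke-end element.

bond 3 |J1  (Se1 (Se) sets effort on bond)
bond 4 |J1  (Se2 (Se) sets effort on bond)
bond 0 |J1  (C1 outputs effort q/C1)
bond 1 |I1  (I1 outputs flow p/I1)
bond 2 |J1  (J1: bond 1 brought flow, rest push out)

b0 stroke at J1
b1 stroke at I1
b2 stroke at J1
b3 stroke at J1
b4 stroke at J1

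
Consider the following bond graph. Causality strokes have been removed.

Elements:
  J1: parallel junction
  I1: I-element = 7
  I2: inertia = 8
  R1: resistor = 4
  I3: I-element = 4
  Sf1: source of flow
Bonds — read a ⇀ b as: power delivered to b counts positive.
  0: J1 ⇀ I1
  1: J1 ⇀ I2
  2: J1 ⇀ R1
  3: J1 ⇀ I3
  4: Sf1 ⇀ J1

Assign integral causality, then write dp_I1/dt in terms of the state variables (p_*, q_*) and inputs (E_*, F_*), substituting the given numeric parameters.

bond 4 |Sf1  (Sf1 fixes flow; stroke at Sf1)
bond 0 |I1  (I1: I, integral causality)
bond 1 |I2  (prefer integral on I2)
bond 3 |I3  (I3 outputs flow p/I3)
bond 2 |J1  (J1: last free bond brings effort in)

dp_I1/dt = 4*F_Sf1 - 4*p_I1/7 - p_I2/2 - p_I3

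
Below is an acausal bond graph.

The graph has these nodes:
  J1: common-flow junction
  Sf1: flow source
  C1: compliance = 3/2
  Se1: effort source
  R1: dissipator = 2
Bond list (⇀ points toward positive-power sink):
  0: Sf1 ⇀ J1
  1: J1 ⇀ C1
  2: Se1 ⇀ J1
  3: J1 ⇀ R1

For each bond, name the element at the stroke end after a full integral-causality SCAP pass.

b0 stroke→Sf1  (Sf1 fixes flow; stroke at Sf1)
b2 stroke→J1  (Se1: effort source, stroke at far end)
b1 stroke→J1  (J1: bond 0 brought flow, rest push out)
b3 stroke→J1  (J1 flow already set via bond 0)

b0 |Sf1
b1 |J1
b2 |J1
b3 |J1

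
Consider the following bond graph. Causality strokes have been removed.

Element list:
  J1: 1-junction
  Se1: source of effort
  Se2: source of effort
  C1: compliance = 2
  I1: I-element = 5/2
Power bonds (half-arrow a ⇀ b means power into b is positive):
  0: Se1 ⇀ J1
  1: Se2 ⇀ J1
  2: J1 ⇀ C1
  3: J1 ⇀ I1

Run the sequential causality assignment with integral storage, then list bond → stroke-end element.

#0 |J1
#1 |J1
#2 |J1
#3 |I1

bond 0 stroke→J1  (Se1: effort source, stroke at far end)
bond 1 stroke→J1  (Se2 (Se) sets effort on bond)
bond 2 stroke→J1  (C1 integral (e out))
bond 3 stroke→I1  (J1: last free bond brings flow in)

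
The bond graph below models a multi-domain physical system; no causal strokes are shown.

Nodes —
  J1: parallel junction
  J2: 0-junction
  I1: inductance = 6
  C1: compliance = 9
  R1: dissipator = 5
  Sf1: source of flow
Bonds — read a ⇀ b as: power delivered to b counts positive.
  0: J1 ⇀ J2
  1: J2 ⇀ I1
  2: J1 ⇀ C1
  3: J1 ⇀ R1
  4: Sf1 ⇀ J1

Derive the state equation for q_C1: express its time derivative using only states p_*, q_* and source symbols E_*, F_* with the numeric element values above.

dq_C1/dt = F_Sf1 - p_I1/6 - q_C1/45

#4 stroke at Sf1  (Sf1 (Sf) sets flow on bond)
#1 stroke at I1  (I1: I, integral causality)
#0 stroke at J2  (closing 0-jn rule on J2)
#2 stroke at J1  (C1 outputs effort q/C1)
#3 stroke at R1  (J1: bond 2 brought effort, rest push out)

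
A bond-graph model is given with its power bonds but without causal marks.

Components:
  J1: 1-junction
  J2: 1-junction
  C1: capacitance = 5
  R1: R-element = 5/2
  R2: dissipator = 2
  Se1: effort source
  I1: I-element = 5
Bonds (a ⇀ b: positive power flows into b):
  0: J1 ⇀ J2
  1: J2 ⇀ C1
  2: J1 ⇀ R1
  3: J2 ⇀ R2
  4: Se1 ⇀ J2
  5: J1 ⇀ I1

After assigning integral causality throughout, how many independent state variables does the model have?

bond 4 stroke at J2  (Se1 fixes effort; stroke away)
bond 1 stroke at J2  (C1: C, integral causality)
bond 5 stroke at I1  (I1 integral (f out))
bond 0 stroke at J1  (common-f at J1 fixed by 5)
bond 2 stroke at J1  (J1: bond 5 brought flow, rest push out)
bond 3 stroke at J2  (common-f at J2 fixed by 0)

2  (C1, I1 all integral)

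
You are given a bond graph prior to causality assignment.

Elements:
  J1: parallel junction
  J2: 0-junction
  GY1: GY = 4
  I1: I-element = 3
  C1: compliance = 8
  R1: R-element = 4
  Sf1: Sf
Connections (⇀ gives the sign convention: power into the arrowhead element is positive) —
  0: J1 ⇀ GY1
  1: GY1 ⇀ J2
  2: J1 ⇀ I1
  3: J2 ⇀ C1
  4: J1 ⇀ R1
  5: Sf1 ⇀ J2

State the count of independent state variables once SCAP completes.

2  (C1, I1 all integral)

β5 stroke→Sf1  (Sf1: flow source, stroke at near end)
β2 stroke→I1  (prefer integral on I1)
β3 stroke→J2  (C1 outputs effort q/C1)
β1 stroke→GY1  (J2: bond 3 brought effort, rest push out)
β0 stroke→GY1  (through GY1, causality inverts; strokes same side of GY1)
β4 stroke→J1  (J1 needs exactly one e-in)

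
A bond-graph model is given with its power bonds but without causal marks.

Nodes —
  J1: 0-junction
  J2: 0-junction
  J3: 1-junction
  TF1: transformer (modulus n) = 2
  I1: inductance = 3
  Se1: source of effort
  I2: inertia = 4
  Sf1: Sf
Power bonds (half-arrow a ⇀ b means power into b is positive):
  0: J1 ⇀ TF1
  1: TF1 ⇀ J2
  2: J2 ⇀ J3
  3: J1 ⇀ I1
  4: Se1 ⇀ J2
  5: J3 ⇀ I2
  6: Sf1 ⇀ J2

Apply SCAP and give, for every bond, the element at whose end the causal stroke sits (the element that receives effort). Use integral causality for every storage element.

b4 stroke→J2  (source Se1 imposes e)
b6 stroke→Sf1  (source Sf1 imposes f)
b1 stroke→TF1  (common-e at J2 fixed by 4)
b2 stroke→J3  (common-e at J2 fixed by 4)
b5 stroke→I2  (closing 1-jn rule on J3)
b0 stroke→J1  (TF TF1: opposite of bond 1)
b3 stroke→I1  (J1 effort already set via bond 0)

b0 stroke→J1
b1 stroke→TF1
b2 stroke→J3
b3 stroke→I1
b4 stroke→J2
b5 stroke→I2
b6 stroke→Sf1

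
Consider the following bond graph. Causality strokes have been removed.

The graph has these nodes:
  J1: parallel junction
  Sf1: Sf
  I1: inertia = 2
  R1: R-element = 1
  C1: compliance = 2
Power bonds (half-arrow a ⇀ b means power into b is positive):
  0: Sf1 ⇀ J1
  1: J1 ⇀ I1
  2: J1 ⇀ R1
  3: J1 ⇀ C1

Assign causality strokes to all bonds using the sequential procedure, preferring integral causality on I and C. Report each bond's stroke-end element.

β0 |Sf1  (source Sf1 imposes f)
β1 |I1  (I1: I, integral causality)
β3 |J1  (C1: C, integral causality)
β2 |R1  (common-e at J1 fixed by 3)

bond 0 |Sf1
bond 1 |I1
bond 2 |R1
bond 3 |J1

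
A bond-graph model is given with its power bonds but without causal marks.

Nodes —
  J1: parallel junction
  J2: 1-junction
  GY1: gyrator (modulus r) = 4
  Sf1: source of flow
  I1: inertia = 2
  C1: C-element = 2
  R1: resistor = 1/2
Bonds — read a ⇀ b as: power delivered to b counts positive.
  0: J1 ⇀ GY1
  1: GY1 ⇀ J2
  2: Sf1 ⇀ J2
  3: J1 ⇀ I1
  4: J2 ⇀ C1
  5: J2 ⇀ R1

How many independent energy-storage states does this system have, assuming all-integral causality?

2  (C1, I1 all integral)

b2 →Sf1  (Sf1: flow source, stroke at near end)
b1 →J2  (J2: bond 2 brought flow, rest push out)
b4 →J2  (J2 flow already set via bond 2)
b5 →J2  (J2: bond 2 brought flow, rest push out)
b0 →J1  (GY1 both-in/both-out from 1)
b3 →I1  (common-e at J1 fixed by 0)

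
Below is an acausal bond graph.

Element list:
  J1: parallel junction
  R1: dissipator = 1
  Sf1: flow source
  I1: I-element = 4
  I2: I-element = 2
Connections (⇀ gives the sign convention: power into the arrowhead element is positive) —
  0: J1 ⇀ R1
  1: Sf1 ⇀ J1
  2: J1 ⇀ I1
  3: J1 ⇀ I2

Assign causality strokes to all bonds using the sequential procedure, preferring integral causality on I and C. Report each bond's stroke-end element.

b1 stroke→Sf1  (Sf1 (Sf) sets flow on bond)
b2 stroke→I1  (I1: I, integral causality)
b3 stroke→I2  (I2: I, integral causality)
b0 stroke→J1  (closing 0-jn rule on J1)

bond 0 |J1
bond 1 |Sf1
bond 2 |I1
bond 3 |I2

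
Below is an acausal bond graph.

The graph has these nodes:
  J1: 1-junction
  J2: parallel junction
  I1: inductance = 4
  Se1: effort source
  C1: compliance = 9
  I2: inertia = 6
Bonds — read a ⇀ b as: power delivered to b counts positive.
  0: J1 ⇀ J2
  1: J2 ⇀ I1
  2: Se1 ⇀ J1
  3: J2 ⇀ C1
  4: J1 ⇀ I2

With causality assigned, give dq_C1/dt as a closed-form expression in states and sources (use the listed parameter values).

dq_C1/dt = -p_I1/4 + p_I2/6

bond 2 stroke at J1  (source Se1 imposes e)
bond 1 stroke at I1  (I1 outputs flow p/I1)
bond 3 stroke at J2  (prefer integral on C1)
bond 0 stroke at J1  (J2: bond 3 brought effort, rest push out)
bond 4 stroke at I2  (J1: last free bond brings flow in)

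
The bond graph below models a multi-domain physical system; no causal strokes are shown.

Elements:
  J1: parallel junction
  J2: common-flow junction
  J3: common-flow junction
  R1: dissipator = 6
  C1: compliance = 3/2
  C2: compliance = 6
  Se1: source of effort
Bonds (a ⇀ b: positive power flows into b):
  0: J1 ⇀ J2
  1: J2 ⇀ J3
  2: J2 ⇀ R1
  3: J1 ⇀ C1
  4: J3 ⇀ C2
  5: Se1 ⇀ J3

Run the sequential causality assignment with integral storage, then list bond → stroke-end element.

bond 5 stroke at J3  (Se1 fixes effort; stroke away)
bond 3 stroke at J1  (prefer integral on C1)
bond 0 stroke at J2  (J1 effort already set via bond 3)
bond 4 stroke at J3  (C2 outputs effort q/C2)
bond 1 stroke at J2  (J3: last free bond brings flow in)
bond 2 stroke at R1  (J2 needs exactly one f-in)

bond 0 |J2
bond 1 |J2
bond 2 |R1
bond 3 |J1
bond 4 |J3
bond 5 |J3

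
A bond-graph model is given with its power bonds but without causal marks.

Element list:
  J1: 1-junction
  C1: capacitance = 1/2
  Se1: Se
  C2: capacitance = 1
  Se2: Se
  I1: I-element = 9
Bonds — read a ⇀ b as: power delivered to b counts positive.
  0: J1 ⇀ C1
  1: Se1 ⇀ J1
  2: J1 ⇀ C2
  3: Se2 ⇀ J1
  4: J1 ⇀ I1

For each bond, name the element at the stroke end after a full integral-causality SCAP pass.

#1 →J1  (source Se1 imposes e)
#3 →J1  (source Se2 imposes e)
#0 →J1  (prefer integral on C1)
#2 →J1  (prefer integral on C2)
#4 →I1  (only one flow-in slot at J1)

b0 |J1
b1 |J1
b2 |J1
b3 |J1
b4 |I1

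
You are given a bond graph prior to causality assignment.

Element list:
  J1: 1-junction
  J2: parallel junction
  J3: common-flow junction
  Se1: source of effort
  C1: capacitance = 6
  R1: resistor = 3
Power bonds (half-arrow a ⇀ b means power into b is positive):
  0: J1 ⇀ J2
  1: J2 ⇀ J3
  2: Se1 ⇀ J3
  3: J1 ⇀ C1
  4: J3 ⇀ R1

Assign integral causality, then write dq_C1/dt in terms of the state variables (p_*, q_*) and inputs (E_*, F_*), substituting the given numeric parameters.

β2 stroke→J3  (Se1: effort source, stroke at far end)
β3 stroke→J1  (prefer integral on C1)
β0 stroke→J2  (closing 1-jn rule on J1)
β1 stroke→J3  (J2: bond 0 brought effort, rest push out)
β4 stroke→R1  (only one flow-in slot at J3)

dq_C1/dt = E_Se1/3 - q_C1/18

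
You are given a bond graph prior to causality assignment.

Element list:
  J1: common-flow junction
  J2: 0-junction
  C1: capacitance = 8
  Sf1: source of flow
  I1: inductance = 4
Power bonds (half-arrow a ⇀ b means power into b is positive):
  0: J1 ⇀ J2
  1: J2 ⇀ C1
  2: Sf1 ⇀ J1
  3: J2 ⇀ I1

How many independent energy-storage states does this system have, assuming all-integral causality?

bond 2 stroke at Sf1  (source Sf1 imposes f)
bond 0 stroke at J1  (common-f at J1 fixed by 2)
bond 1 stroke at J2  (C1: C, integral causality)
bond 3 stroke at I1  (J2 effort already set via bond 1)

2  (C1, I1 all integral)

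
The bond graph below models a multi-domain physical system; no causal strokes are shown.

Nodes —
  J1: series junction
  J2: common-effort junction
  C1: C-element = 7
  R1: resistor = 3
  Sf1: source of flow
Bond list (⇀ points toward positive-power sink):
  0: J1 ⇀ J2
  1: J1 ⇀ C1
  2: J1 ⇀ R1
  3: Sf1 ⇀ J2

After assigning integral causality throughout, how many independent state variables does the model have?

1  (C1 all integral)

b3 |Sf1  (Sf1 (Sf) sets flow on bond)
b0 |J2  (J2 needs exactly one e-in)
b1 |J1  (J1: bond 0 brought flow, rest push out)
b2 |J1  (J1 flow already set via bond 0)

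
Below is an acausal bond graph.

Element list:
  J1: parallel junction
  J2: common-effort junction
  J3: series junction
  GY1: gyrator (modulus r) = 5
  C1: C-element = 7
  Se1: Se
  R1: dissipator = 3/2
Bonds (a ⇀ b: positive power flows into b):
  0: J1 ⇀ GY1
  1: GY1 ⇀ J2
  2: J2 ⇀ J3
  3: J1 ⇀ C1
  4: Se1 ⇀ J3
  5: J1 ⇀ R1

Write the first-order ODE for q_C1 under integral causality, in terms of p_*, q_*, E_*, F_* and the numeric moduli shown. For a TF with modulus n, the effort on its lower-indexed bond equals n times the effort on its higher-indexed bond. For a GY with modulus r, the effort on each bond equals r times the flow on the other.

β4 stroke→J3  (Se1 fixes effort; stroke away)
β2 stroke→J2  (J3: last free bond brings flow in)
β1 stroke→GY1  (common-e at J2 fixed by 2)
β0 stroke→GY1  (GY1 both-in/both-out from 1)
β3 stroke→J1  (C1: C, integral causality)
β5 stroke→R1  (0-jn J1 has e-setter on 3)

dq_C1/dt = E_Se1/5 - 2*q_C1/21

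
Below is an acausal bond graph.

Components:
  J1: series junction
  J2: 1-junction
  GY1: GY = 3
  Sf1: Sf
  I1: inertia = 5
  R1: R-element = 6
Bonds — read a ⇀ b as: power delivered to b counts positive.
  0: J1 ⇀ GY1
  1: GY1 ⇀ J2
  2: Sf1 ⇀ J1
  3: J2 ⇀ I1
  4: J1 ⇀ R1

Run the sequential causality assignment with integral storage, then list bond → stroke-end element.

bond 0 |J1
bond 1 |J2
bond 2 |Sf1
bond 3 |I1
bond 4 |J1

β2 |Sf1  (Sf1 fixes flow; stroke at Sf1)
β0 |J1  (J1: bond 2 brought flow, rest push out)
β4 |J1  (J1 flow already set via bond 2)
β1 |J2  (GY1: gyrator matches bond 0)
β3 |I1  (only one flow-in slot at J2)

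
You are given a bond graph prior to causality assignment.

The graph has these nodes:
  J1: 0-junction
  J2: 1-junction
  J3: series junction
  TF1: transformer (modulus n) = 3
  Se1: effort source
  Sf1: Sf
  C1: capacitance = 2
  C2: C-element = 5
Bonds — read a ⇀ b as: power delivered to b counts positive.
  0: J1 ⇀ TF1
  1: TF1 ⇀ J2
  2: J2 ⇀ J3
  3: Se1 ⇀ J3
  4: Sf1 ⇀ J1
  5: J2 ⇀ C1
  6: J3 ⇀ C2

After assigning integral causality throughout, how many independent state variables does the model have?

bond 3 |J3  (Se1 (Se) sets effort on bond)
bond 4 |Sf1  (Sf1 fixes flow; stroke at Sf1)
bond 0 |J1  (J1: last free bond brings effort in)
bond 1 |TF1  (TF1 one-in-one-out from 0)
bond 2 |J2  (J2 flow already set via bond 1)
bond 5 |J2  (J2 flow already set via bond 1)
bond 6 |J3  (1-jn J3 has f-setter on 2)

2  (C1, C2 all integral)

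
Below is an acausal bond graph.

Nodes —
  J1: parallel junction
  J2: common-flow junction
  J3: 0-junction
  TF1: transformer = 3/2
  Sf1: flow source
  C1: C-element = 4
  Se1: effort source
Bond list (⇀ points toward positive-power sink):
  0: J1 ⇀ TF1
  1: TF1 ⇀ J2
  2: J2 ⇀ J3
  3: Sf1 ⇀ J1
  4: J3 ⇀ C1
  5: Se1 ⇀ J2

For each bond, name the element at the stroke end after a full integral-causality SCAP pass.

bond 3 →Sf1  (Sf1 fixes flow; stroke at Sf1)
bond 5 →J2  (Se1 (Se) sets effort on bond)
bond 0 →J1  (J1 needs exactly one e-in)
bond 1 →TF1  (TF1: transformer flips bond 0)
bond 2 →J2  (J2 flow already set via bond 1)
bond 4 →J3  (only one effort-in slot at J3)

b0 |J1
b1 |TF1
b2 |J2
b3 |Sf1
b4 |J3
b5 |J2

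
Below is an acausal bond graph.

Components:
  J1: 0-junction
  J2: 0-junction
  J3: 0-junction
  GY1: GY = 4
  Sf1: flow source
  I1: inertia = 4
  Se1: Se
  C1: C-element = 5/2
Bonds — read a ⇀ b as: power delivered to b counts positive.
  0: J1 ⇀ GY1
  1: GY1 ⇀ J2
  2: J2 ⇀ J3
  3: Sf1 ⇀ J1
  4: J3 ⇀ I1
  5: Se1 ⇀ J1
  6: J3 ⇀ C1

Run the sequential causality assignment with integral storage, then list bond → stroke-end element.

b3 stroke→Sf1  (Sf1 (Sf) sets flow on bond)
b5 stroke→J1  (Se1 fixes effort; stroke away)
b0 stroke→GY1  (J1 effort already set via bond 5)
b1 stroke→GY1  (through GY1, causality inverts; strokes same side of GY1)
b2 stroke→J2  (closing 0-jn rule on J2)
b4 stroke→I1  (I1 integral (f out))
b6 stroke→J3  (only one effort-in slot at J3)

b0 stroke→GY1
b1 stroke→GY1
b2 stroke→J2
b3 stroke→Sf1
b4 stroke→I1
b5 stroke→J1
b6 stroke→J3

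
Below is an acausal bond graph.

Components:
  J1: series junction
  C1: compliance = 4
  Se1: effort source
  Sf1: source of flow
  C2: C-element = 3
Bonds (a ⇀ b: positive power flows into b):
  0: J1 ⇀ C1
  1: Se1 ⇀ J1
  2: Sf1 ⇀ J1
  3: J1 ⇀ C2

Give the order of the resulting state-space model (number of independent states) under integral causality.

#1 stroke→J1  (Se1 fixes effort; stroke away)
#2 stroke→Sf1  (Sf1 fixes flow; stroke at Sf1)
#0 stroke→J1  (J1 flow already set via bond 2)
#3 stroke→J1  (common-f at J1 fixed by 2)

2  (C1, C2 all integral)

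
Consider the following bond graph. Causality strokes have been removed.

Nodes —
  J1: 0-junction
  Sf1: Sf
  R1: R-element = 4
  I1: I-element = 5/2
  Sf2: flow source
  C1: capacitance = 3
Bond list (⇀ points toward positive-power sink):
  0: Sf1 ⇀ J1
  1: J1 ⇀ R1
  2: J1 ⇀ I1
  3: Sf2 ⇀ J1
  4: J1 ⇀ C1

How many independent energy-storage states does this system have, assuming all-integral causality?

bond 0 stroke at Sf1  (Sf1: flow source, stroke at near end)
bond 3 stroke at Sf2  (source Sf2 imposes f)
bond 2 stroke at I1  (I1 integral (f out))
bond 4 stroke at J1  (C1 outputs effort q/C1)
bond 1 stroke at R1  (J1 effort already set via bond 4)

2  (C1, I1 all integral)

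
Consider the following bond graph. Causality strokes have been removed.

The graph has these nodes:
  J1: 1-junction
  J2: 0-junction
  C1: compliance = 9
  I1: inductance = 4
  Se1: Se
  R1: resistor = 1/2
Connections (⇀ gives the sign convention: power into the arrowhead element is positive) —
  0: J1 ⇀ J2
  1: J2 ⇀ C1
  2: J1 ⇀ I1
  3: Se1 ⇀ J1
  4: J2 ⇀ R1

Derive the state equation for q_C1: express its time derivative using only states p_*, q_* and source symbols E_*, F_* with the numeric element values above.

β3 |J1  (source Se1 imposes e)
β1 |J2  (C1: C, integral causality)
β0 |J1  (J2 effort already set via bond 1)
β4 |R1  (J2 effort already set via bond 1)
β2 |I1  (only one flow-in slot at J1)

dq_C1/dt = p_I1/4 - 2*q_C1/9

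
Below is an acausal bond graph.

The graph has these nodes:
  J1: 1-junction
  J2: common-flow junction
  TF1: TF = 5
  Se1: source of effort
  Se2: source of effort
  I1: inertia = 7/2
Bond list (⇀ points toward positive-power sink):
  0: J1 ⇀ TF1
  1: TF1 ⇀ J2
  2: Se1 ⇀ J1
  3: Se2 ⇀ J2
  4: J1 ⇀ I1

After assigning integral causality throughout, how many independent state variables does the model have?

#2 →J1  (Se1 fixes effort; stroke away)
#3 →J2  (Se2: effort source, stroke at far end)
#1 →TF1  (closing 1-jn rule on J2)
#0 →J1  (through TF1, causality passes straight; one stroke at TF1)
#4 →I1  (J1 needs exactly one f-in)

1  (I1 all integral)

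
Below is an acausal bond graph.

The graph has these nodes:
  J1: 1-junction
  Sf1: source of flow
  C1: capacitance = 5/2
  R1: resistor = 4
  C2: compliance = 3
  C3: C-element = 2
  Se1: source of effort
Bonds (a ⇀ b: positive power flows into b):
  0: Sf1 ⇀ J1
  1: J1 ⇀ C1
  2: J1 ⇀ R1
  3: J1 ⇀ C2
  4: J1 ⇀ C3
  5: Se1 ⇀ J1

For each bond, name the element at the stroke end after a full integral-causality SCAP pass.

β0 stroke→Sf1
β1 stroke→J1
β2 stroke→J1
β3 stroke→J1
β4 stroke→J1
β5 stroke→J1

#0 stroke at Sf1  (source Sf1 imposes f)
#5 stroke at J1  (source Se1 imposes e)
#1 stroke at J1  (J1 flow already set via bond 0)
#2 stroke at J1  (J1: bond 0 brought flow, rest push out)
#3 stroke at J1  (1-jn J1 has f-setter on 0)
#4 stroke at J1  (J1: bond 0 brought flow, rest push out)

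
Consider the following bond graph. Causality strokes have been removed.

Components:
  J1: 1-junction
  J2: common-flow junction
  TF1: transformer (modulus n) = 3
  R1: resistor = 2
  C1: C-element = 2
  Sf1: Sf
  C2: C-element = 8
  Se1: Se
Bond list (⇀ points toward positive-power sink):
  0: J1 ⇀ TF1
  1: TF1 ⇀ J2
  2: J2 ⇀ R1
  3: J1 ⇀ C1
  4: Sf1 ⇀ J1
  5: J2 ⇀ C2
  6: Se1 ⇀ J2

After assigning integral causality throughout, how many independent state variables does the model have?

2  (C1, C2 all integral)

b4 stroke at Sf1  (Sf1 fixes flow; stroke at Sf1)
b6 stroke at J2  (Se1 (Se) sets effort on bond)
b0 stroke at J1  (common-f at J1 fixed by 4)
b3 stroke at J1  (J1: bond 4 brought flow, rest push out)
b1 stroke at TF1  (through TF1, causality passes straight; one stroke at TF1)
b2 stroke at J2  (J2: bond 1 brought flow, rest push out)
b5 stroke at J2  (1-jn J2 has f-setter on 1)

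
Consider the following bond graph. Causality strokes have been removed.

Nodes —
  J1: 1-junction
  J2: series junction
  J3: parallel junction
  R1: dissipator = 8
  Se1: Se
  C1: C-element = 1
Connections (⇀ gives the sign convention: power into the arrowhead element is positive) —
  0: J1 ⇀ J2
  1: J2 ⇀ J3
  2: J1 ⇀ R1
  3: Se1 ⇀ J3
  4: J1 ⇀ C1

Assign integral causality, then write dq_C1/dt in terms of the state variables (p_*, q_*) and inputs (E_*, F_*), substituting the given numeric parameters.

#3 |J3  (Se1: effort source, stroke at far end)
#1 |J2  (0-jn J3 has e-setter on 3)
#0 |J1  (J2 needs exactly one f-in)
#4 |J1  (C1 integral (e out))
#2 |R1  (closing 1-jn rule on J1)

dq_C1/dt = -E_Se1/8 - q_C1/8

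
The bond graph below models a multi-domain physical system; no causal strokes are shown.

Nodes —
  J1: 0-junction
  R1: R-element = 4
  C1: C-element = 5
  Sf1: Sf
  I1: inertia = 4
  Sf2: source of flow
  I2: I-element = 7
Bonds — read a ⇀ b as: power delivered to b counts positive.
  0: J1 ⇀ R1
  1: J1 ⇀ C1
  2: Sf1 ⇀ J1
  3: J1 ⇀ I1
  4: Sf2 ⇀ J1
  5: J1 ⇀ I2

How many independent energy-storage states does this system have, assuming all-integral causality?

b2 stroke→Sf1  (Sf1 (Sf) sets flow on bond)
b4 stroke→Sf2  (source Sf2 imposes f)
b1 stroke→J1  (prefer integral on C1)
b0 stroke→R1  (0-jn J1 has e-setter on 1)
b3 stroke→I1  (0-jn J1 has e-setter on 1)
b5 stroke→I2  (J1: bond 1 brought effort, rest push out)

3  (C1, I1, I2 all integral)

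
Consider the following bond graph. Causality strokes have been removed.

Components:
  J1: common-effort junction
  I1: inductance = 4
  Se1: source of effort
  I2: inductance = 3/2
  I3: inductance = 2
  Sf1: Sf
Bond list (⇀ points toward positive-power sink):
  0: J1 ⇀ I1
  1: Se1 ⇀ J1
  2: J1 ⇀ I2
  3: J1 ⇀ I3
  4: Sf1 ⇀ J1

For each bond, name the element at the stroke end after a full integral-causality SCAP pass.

β1 stroke→J1  (Se1 (Se) sets effort on bond)
β4 stroke→Sf1  (Sf1 (Sf) sets flow on bond)
β0 stroke→I1  (J1: bond 1 brought effort, rest push out)
β2 stroke→I2  (common-e at J1 fixed by 1)
β3 stroke→I3  (J1 effort already set via bond 1)

#0 stroke→I1
#1 stroke→J1
#2 stroke→I2
#3 stroke→I3
#4 stroke→Sf1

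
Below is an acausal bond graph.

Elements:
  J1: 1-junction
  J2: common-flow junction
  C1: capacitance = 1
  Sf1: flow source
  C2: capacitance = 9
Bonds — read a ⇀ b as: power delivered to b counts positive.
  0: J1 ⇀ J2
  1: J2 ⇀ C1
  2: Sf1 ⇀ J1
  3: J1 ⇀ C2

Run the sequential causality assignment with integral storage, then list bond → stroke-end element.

bond 0 →J1
bond 1 →J2
bond 2 →Sf1
bond 3 →J1

#2 |Sf1  (Sf1: flow source, stroke at near end)
#0 |J1  (J1 flow already set via bond 2)
#3 |J1  (1-jn J1 has f-setter on 2)
#1 |J2  (J2: bond 0 brought flow, rest push out)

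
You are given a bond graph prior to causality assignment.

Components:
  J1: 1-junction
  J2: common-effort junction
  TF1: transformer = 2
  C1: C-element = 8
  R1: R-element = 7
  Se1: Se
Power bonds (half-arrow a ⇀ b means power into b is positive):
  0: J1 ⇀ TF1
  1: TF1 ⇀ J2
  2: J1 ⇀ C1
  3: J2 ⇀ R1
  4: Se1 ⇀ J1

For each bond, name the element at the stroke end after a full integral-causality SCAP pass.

#4 stroke at J1  (Se1: effort source, stroke at far end)
#2 stroke at J1  (C1: C, integral causality)
#0 stroke at TF1  (only one flow-in slot at J1)
#1 stroke at J2  (TF1: transformer flips bond 0)
#3 stroke at R1  (common-e at J2 fixed by 1)

bond 0 →TF1
bond 1 →J2
bond 2 →J1
bond 3 →R1
bond 4 →J1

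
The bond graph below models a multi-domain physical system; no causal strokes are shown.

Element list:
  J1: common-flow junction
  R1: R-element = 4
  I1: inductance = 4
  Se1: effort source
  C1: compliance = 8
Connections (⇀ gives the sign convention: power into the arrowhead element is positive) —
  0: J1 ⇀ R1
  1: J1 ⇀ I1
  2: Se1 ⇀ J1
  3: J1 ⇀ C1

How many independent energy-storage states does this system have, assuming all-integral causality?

2  (C1, I1 all integral)

#2 |J1  (Se1 fixes effort; stroke away)
#1 |I1  (I1 integral (f out))
#0 |J1  (J1 flow already set via bond 1)
#3 |J1  (common-f at J1 fixed by 1)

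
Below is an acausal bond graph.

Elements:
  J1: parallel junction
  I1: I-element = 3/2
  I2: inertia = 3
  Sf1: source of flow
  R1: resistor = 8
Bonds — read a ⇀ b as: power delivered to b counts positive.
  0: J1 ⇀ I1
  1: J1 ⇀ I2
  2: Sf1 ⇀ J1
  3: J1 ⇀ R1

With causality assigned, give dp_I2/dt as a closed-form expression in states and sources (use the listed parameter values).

dp_I2/dt = 8*F_Sf1 - 16*p_I1/3 - 8*p_I2/3

#2 |Sf1  (Sf1: flow source, stroke at near end)
#0 |I1  (I1 integral (f out))
#1 |I2  (I2 integral (f out))
#3 |J1  (closing 0-jn rule on J1)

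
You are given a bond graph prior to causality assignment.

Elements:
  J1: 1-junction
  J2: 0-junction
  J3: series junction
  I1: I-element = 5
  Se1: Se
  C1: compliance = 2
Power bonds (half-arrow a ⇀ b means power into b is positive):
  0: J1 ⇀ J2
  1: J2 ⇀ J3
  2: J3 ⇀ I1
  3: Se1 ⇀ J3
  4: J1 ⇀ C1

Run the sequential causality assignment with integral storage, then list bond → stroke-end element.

bond 0 |J2
bond 1 |J3
bond 2 |I1
bond 3 |J3
bond 4 |J1

b3 |J3  (Se1 fixes effort; stroke away)
b2 |I1  (I1 outputs flow p/I1)
b1 |J3  (1-jn J3 has f-setter on 2)
b0 |J2  (J2: last free bond brings effort in)
b4 |J1  (J1: bond 0 brought flow, rest push out)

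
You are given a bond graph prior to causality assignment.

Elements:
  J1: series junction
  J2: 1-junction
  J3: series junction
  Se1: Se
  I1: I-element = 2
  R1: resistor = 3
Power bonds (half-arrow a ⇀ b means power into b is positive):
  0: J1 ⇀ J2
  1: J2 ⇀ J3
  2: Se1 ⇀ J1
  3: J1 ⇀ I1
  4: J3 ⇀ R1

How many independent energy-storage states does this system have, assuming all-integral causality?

1  (I1 all integral)

β2 |J1  (Se1 fixes effort; stroke away)
β3 |I1  (I1: I, integral causality)
β0 |J1  (common-f at J1 fixed by 3)
β1 |J2  (common-f at J2 fixed by 0)
β4 |J3  (common-f at J3 fixed by 1)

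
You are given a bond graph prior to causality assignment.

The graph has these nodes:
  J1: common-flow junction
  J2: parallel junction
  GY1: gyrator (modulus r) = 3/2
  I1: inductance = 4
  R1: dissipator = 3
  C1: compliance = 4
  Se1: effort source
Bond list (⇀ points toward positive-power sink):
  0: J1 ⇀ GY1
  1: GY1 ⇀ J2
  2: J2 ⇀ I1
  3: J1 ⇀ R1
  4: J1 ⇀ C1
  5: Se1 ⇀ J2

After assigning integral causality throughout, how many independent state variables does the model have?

bond 5 stroke at J2  (Se1: effort source, stroke at far end)
bond 1 stroke at GY1  (0-jn J2 has e-setter on 5)
bond 2 stroke at I1  (J2: bond 5 brought effort, rest push out)
bond 0 stroke at GY1  (through GY1, causality inverts; strokes same side of GY1)
bond 3 stroke at J1  (J1 flow already set via bond 0)
bond 4 stroke at J1  (J1 flow already set via bond 0)

2  (C1, I1 all integral)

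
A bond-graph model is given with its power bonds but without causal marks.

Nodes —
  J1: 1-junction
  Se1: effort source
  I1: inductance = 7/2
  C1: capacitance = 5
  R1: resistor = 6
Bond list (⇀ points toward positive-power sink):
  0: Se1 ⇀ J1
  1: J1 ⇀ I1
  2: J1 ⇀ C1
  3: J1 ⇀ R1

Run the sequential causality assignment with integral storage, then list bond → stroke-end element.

b0 →J1
b1 →I1
b2 →J1
b3 →J1

β0 stroke at J1  (Se1 fixes effort; stroke away)
β1 stroke at I1  (I1 outputs flow p/I1)
β2 stroke at J1  (J1 flow already set via bond 1)
β3 stroke at J1  (J1 flow already set via bond 1)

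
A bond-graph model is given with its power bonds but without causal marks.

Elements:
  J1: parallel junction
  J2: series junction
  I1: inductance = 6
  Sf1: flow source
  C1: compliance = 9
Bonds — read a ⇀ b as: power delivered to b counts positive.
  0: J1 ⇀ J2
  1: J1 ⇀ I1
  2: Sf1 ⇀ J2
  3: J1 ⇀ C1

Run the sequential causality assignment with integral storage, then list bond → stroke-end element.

bond 2 stroke at Sf1  (Sf1 (Sf) sets flow on bond)
bond 0 stroke at J2  (J2: bond 2 brought flow, rest push out)
bond 1 stroke at I1  (I1 outputs flow p/I1)
bond 3 stroke at J1  (J1 needs exactly one e-in)

#0 →J2
#1 →I1
#2 →Sf1
#3 →J1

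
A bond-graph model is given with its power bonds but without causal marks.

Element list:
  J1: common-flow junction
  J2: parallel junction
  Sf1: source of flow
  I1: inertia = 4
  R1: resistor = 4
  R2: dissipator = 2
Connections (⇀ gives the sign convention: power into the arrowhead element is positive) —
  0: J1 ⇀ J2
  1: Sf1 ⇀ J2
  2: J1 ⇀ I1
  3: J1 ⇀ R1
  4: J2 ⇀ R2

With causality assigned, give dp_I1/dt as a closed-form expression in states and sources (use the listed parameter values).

#1 stroke at Sf1  (Sf1: flow source, stroke at near end)
#2 stroke at I1  (I1 outputs flow p/I1)
#0 stroke at J1  (1-jn J1 has f-setter on 2)
#3 stroke at J1  (1-jn J1 has f-setter on 2)
#4 stroke at J2  (closing 0-jn rule on J2)

dp_I1/dt = -2*F_Sf1 - 3*p_I1/2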